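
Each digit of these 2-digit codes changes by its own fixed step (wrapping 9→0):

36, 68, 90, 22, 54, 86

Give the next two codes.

18, 40

First digit: +3 each step, mod 10, so 3, 6, 9, 2, 5, 8 → 1 → 4.
For the second digit, +2 each step, mod 10: 6, 8, 0, 2, 4, 6 → 8 → 0.
Putting the parts together: 18 and then 40.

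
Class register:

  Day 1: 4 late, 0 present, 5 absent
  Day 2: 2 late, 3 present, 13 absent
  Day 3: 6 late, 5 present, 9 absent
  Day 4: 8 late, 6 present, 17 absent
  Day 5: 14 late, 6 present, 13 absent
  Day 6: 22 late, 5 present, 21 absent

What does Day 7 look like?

36 late, 3 present, 17 absent

Late goes 4, 2, 6, 8, 14, 22 → 36 (each term is the sum of the two before it).
Present goes 0, 3, 5, 6, 6, 5 → 3 (differences are 3, 2, 1, … (decreasing by 1 each time)).
Absent goes 5, 13, 9, 17, 13, 21 → 17 (alternating steps +8, −4, +8, −4, …).
Combining the parts gives 36 late, 3 present, 17 absent.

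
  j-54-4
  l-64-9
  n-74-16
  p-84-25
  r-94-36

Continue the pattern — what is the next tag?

t-104-49

Letter: letters move forward 2 places in the alphabet, so j, l, n, p, r → t.
Second component goes 54, 64, 74, 84, 94 → 104 (+10 each step).
Third component: 4, 9, 16, 25, 36 → 49 (perfect squares: 2², 3², 4², …).
Combining the parts gives t-104-49.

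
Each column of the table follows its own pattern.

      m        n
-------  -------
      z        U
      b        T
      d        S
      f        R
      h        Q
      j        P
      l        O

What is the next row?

Column m: letters move forward 2 places in the alphabet, wrapping Z→A, so z, b, d, f, h, j, l → n.
Column n: letters move back 1 place in the alphabet, so U, T, S, R, Q, P, O → N.
Putting it together: n  N.

n  N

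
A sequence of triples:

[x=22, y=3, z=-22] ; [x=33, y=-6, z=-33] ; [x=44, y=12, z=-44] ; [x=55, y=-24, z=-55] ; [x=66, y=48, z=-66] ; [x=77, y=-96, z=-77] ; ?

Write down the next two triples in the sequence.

[x=88, y=192, z=-88], [x=99, y=-384, z=-99]

X: +11 each step, so 22, 33, 44, 55, 66, 77 → 88 → 99.
Y: ×(-2) each step, so 3, -6, 12, -24, 48, -96 → 192 → -384.
Z goes -22, -33, -44, -55, -66, -77 → -88 → -99 (always the negative of the x).
So the next two triples are [x=88, y=192, z=-88] and [x=99, y=-384, z=-99].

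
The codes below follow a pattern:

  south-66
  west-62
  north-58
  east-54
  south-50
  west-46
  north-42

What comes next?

east-38

Direction: repeats south → west → north → east; south, west, north, east, south, west, north → east.
For the second component, −4 each step: 66, 62, 58, 54, 50, 46, 42 → 38.
So the next code is east-38.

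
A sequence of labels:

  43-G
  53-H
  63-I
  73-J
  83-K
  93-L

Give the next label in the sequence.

103-M

First component goes 43, 53, 63, 73, 83, 93 → 103 (+10 each step).
Letter — letters move forward 1 place in the alphabet: G, H, I, J, K, L → M.
Combining the parts gives 103-M.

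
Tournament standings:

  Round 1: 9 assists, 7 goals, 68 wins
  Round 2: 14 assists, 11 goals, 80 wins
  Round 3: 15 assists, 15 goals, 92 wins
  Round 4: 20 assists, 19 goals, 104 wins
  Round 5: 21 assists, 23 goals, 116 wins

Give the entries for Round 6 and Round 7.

26 assists, 27 goals, 128 wins; 27 assists, 31 goals, 140 wins

Assists: alternating steps +5, +1, +5, +1, …, so 9, 14, 15, 20, 21 → 26 → 27.
For the goals, +4 each step: 7, 11, 15, 19, 23 → 27 → 31.
For the wins, +12 each step: 68, 80, 92, 104, 116 → 128 → 140.
Putting the parts together: 26 assists, 27 goals, 128 wins and then 27 assists, 31 goals, 140 wins.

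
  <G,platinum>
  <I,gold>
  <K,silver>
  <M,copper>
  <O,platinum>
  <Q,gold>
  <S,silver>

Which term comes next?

<U,copper>

For the letter, letters move forward 2 places in the alphabet: G, I, K, M, O, Q, S → U.
For the metal, repeats platinum → gold → silver → copper: platinum, gold, silver, copper, platinum, gold, silver → copper.
So the next term is <U,copper>.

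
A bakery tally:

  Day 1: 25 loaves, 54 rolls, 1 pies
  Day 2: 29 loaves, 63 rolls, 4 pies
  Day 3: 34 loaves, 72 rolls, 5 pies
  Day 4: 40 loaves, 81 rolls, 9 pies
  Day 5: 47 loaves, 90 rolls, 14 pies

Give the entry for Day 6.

55 loaves, 99 rolls, 23 pies

Loaves: differences are 4, 5, 6, … (increasing by 1 each time); 25, 29, 34, 40, 47 → 55.
Rolls: +9 each step, so 54, 63, 72, 81, 90 → 99.
For the pies, each term is the sum of the two before it: 1, 4, 5, 9, 14 → 23.
So the next line is 55 loaves, 99 rolls, 23 pies.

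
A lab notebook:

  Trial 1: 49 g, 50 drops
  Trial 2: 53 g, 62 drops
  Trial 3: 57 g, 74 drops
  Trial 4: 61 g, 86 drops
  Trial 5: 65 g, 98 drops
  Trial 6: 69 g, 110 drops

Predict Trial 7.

For the g, +4 each step: 49, 53, 57, 61, 65, 69 → 73.
Drops: 50, 62, 74, 86, 98, 110 → 122 (+12 each step).
Putting it together: 73 g, 122 drops.

73 g, 122 drops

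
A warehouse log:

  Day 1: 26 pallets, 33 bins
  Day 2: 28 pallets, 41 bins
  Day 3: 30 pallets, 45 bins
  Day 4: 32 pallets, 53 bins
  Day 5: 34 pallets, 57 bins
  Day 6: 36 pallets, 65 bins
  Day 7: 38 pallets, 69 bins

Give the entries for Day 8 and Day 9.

40 pallets, 77 bins; 42 pallets, 81 bins

Pallets goes 26, 28, 30, 32, 34, 36, 38 → 40 → 42 (+2 each step).
Bins: alternating steps +8, +4, +8, +4, …, so 33, 41, 45, 53, 57, 65, 69 → 77 → 81.
So the next two lines are 40 pallets, 77 bins and 42 pallets, 81 bins.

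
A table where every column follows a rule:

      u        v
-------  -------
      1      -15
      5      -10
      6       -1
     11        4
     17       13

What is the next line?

Column u: each term is the sum of the two before it; 1, 5, 6, 11, 17 → 28.
For the column v, alternating steps +5, +9, +5, +9, …: -15, -10, -1, 4, 13 → 18.
Putting it together: 28  18.

28  18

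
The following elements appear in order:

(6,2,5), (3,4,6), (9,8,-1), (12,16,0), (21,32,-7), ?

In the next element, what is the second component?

Second component — ×2 each step: 2, 4, 8, 16, 32 → 64.

64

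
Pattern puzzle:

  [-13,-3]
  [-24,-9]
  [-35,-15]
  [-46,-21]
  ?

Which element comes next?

[-57,-27]

First component: −11 each step, so -13, -24, -35, -46 → -57.
Second component — −6 each step: -3, -9, -15, -21 → -27.
Putting it together: [-57,-27].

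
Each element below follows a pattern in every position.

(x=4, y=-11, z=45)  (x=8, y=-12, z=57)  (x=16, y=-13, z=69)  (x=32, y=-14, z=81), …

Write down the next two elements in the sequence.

X: ×2 each step; 4, 8, 16, 32 → 64 → 128.
Y — −1 each step: -11, -12, -13, -14 → -15 → -16.
For the z, +12 each step: 45, 57, 69, 81 → 93 → 105.
So the next two elements are (x=64, y=-15, z=93) and (x=128, y=-16, z=105).

(x=64, y=-15, z=93), (x=128, y=-16, z=105)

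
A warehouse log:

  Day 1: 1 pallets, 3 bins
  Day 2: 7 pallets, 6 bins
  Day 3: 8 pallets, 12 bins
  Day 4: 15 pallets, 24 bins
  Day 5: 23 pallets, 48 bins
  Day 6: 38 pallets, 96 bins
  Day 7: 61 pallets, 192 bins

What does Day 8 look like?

99 pallets, 384 bins

Pallets: 1, 7, 8, 15, 23, 38, 61 → 99 (each term is the sum of the two before it).
Bins: 3, 6, 12, 24, 48, 96, 192 → 384 (×2 each step).
Putting it together: 99 pallets, 384 bins.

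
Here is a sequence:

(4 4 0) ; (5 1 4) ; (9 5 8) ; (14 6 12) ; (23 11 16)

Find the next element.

(37 17 20)

First value: each term is the sum of the two before it, so 4, 5, 9, 14, 23 → 37.
Second value — each term is the sum of the two before it: 4, 1, 5, 6, 11 → 17.
For the third value, +4 each step: 0, 4, 8, 12, 16 → 20.
Putting it together: (37 17 20).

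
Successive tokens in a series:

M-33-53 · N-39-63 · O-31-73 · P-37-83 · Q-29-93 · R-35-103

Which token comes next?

Letter: M, N, O, P, Q, R → S (letters move forward 1 place in the alphabet).
Second component: 33, 39, 31, 37, 29, 35 → 27 (alternating steps +6, −8, +6, −8, …).
Third component — +10 each step: 53, 63, 73, 83, 93, 103 → 113.
So the next token is S-27-113.

S-27-113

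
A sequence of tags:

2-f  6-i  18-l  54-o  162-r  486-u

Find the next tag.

1458-x

For the first component, ×3 each step: 2, 6, 18, 54, 162, 486 → 1458.
Letter: letters move forward 3 places in the alphabet; f, i, l, o, r, u → x.
Combining the parts gives 1458-x.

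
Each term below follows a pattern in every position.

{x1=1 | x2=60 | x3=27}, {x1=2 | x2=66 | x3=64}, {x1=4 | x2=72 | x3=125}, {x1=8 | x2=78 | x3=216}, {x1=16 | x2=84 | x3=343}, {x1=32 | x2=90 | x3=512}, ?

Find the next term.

X1: 1, 2, 4, 8, 16, 32 → 64 (×2 each step).
For the x2, +6 each step: 60, 66, 72, 78, 84, 90 → 96.
X3 — perfect cubes: 3³, 4³, 5³, …: 27, 64, 125, 216, 343, 512 → 729.
So the next term is {x1=64 | x2=96 | x3=729}.

{x1=64 | x2=96 | x3=729}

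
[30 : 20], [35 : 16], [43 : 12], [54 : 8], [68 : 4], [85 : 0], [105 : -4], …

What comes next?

First part: differences are 5, 8, 11, … (increasing by 3 each time); 30, 35, 43, 54, 68, 85, 105 → 128.
Second part — −4 each step: 20, 16, 12, 8, 4, 0, -4 → -8.
So the next pair is [128 : -8].

[128 : -8]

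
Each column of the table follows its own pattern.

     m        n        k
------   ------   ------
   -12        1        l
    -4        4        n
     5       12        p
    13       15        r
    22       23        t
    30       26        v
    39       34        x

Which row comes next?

47  37  z

For the column m, alternating steps +8, +9, +8, +9, …: -12, -4, 5, 13, 22, 30, 39 → 47.
Column n: 1, 4, 12, 15, 23, 26, 34 → 37 (alternating steps +3, +8, +3, +8, …).
Column k goes l, n, p, r, t, v, x → z (letters move forward 2 places in the alphabet).
Combining the parts gives 47  37  z.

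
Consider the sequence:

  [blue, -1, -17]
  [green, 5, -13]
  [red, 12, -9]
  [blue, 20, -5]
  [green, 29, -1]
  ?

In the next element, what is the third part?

For the colour, repeats blue → green → red: blue, green, red, blue, green → red.
Second part: -1, 5, 12, 20, 29 → 39 (differences are 6, 7, 8, … (increasing by 1 each time)).
For the third part, +4 each step: -17, -13, -9, -5, -1 → 3.

3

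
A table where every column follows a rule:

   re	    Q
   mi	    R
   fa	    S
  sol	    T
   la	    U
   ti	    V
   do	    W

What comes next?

Note goes re, mi, fa, sol, la, ti, do → re (runs through the solfège scale do→ti).
Letter: letters move forward 1 place in the alphabet, so Q, R, S, T, U, V, W → X.
Combining the parts gives re  X.

re  X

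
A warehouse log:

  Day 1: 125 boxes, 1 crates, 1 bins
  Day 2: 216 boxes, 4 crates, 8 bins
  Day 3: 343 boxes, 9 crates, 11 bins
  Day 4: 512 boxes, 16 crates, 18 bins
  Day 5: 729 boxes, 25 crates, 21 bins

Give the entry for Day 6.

Boxes — perfect cubes: 5³, 6³, 7³, …: 125, 216, 343, 512, 729 → 1000.
Crates goes 1, 4, 9, 16, 25 → 36 (perfect squares: 1², 2², 3², …).
Bins — alternating steps +7, +3, +7, +3, …: 1, 8, 11, 18, 21 → 28.
Putting it together: 1000 boxes, 36 crates, 28 bins.

1000 boxes, 36 crates, 28 bins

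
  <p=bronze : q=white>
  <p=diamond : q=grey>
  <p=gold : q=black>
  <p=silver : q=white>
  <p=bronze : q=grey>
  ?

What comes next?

<p=diamond : q=black>

P: bronze, diamond, gold, silver, bronze → diamond (repeats bronze → diamond → gold → silver).
For the q, repeats white → grey → black: white, grey, black, white, grey → black.
Combining the parts gives <p=diamond : q=black>.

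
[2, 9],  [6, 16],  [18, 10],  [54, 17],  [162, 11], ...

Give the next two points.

[486, 18], [1458, 12]

First value — ×3 each step: 2, 6, 18, 54, 162 → 486 → 1458.
Second value — alternating steps +7, −6, +7, −6, …: 9, 16, 10, 17, 11 → 18 → 12.
Putting the parts together: [486, 18] and then [1458, 12].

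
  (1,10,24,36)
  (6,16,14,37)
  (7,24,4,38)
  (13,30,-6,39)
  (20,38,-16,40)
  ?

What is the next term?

(33,44,-26,41)

First coordinate: each term is the sum of the two before it, so 1, 6, 7, 13, 20 → 33.
Second coordinate goes 10, 16, 24, 30, 38 → 44 (alternating steps +6, +8, +6, +8, …).
Third coordinate: −10 each step; 24, 14, 4, -6, -16 → -26.
Fourth coordinate: +1 each step; 36, 37, 38, 39, 40 → 41.
Putting it together: (33,44,-26,41).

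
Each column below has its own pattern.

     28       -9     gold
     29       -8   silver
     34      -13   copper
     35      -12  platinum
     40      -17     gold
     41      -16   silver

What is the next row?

46  -21  copper

First component — alternating steps +1, +5, +1, +5, …: 28, 29, 34, 35, 40, 41 → 46.
Second component: -9, -8, -13, -12, -17, -16 → -21 (alternating steps +1, −5, +1, −5, …).
Metal — repeats gold → silver → copper → platinum: gold, silver, copper, platinum, gold, silver → copper.
Combining the parts gives 46  -21  copper.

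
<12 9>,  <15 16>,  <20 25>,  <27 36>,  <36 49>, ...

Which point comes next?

First slot — differences are 3, 5, 7, … (increasing by 2 each time): 12, 15, 20, 27, 36 → 47.
Second slot goes 9, 16, 25, 36, 49 → 64 (perfect squares: 3², 4², 5², …).
So the next point is <47 64>.

<47 64>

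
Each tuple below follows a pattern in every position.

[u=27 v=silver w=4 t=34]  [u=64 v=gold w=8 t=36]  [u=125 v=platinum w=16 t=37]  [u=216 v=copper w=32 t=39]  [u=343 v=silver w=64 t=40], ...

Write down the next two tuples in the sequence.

U: 27, 64, 125, 216, 343 → 512 → 729 (perfect cubes: 3³, 4³, 5³, …).
V: repeats silver → gold → platinum → copper; silver, gold, platinum, copper, silver → gold → platinum.
W — ×2 each step: 4, 8, 16, 32, 64 → 128 → 256.
For the t, alternating steps +2, +1, +2, +1, …: 34, 36, 37, 39, 40 → 42 → 43.
Putting the parts together: [u=512 v=gold w=128 t=42] and then [u=729 v=platinum w=256 t=43].

[u=512 v=gold w=128 t=42], [u=729 v=platinum w=256 t=43]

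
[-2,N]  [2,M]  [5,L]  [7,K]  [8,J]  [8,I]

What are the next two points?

First slot: differences are 4, 3, 2, … (decreasing by 1 each time); -2, 2, 5, 7, 8, 8 → 7 → 5.
Letter — letters move back 1 place in the alphabet: N, M, L, K, J, I → H → G.
So the next two points are [7,H] and [5,G].

[7,H], [5,G]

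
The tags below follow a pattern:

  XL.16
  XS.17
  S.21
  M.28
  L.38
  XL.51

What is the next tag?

Size: repeats XL → XS → S → M → L, so XL, XS, S, M, L, XL → XS.
Second component: differences are 1, 4, 7, … (increasing by 3 each time), so 16, 17, 21, 28, 38, 51 → 67.
Combining the parts gives XS.67.

XS.67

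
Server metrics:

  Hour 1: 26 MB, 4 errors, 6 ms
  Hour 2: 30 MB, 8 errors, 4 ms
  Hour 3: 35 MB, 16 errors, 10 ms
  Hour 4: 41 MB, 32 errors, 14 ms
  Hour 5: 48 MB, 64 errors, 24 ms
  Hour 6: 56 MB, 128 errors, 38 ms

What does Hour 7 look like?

65 MB, 256 errors, 62 ms

MB: 26, 30, 35, 41, 48, 56 → 65 (differences are 4, 5, 6, … (increasing by 1 each time)).
Errors — ×2 each step: 4, 8, 16, 32, 64, 128 → 256.
Ms: each term is the sum of the two before it, so 6, 4, 10, 14, 24, 38 → 62.
So the next line is 65 MB, 256 errors, 62 ms.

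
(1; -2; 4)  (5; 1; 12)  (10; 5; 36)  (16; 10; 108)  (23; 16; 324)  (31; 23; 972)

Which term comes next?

First entry — differences are 4, 5, 6, … (increasing by 1 each time): 1, 5, 10, 16, 23, 31 → 40.
Second entry: -2, 1, 5, 10, 16, 23 → 31 (differences are 3, 4, 5, … (increasing by 1 each time)).
Third entry goes 4, 12, 36, 108, 324, 972 → 2916 (×3 each step).
Combining the parts gives (40; 31; 2916).

(40; 31; 2916)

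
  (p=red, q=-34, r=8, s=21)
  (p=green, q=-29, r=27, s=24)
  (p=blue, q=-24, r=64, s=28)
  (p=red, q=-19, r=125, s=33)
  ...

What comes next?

P: repeats red → green → blue, so red, green, blue, red → green.
Q: -34, -29, -24, -19 → -14 (+5 each step).
R — perfect cubes: 2³, 3³, 4³, …: 8, 27, 64, 125 → 216.
For the s, differences are 3, 4, 5, … (increasing by 1 each time): 21, 24, 28, 33 → 39.
So the next term is (p=green, q=-14, r=216, s=39).

(p=green, q=-14, r=216, s=39)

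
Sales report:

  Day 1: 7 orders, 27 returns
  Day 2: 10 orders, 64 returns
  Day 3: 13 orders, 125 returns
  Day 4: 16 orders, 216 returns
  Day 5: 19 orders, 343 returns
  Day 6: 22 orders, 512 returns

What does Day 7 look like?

Orders: +3 each step, so 7, 10, 13, 16, 19, 22 → 25.
Returns goes 27, 64, 125, 216, 343, 512 → 729 (perfect cubes: 3³, 4³, 5³, …).
Putting it together: 25 orders, 729 returns.

25 orders, 729 returns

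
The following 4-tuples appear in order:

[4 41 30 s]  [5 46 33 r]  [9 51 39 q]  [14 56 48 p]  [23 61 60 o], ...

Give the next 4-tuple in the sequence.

[37 66 75 n]

First coordinate — each term is the sum of the two before it: 4, 5, 9, 14, 23 → 37.
For the second coordinate, +5 each step: 41, 46, 51, 56, 61 → 66.
Third coordinate goes 30, 33, 39, 48, 60 → 75 (differences are 3, 6, 9, … (increasing by 3 each time)).
Letter goes s, r, q, p, o → n (letters move back 1 place in the alphabet).
Combining the parts gives [37 66 75 n].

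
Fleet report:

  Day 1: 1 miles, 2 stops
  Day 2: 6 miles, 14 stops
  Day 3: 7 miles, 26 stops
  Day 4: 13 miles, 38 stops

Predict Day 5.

Miles — each term is the sum of the two before it: 1, 6, 7, 13 → 20.
For the stops, +12 each step: 2, 14, 26, 38 → 50.
So the next record is 20 miles, 50 stops.

20 miles, 50 stops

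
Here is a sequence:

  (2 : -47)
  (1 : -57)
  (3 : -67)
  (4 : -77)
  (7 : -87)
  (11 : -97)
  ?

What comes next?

(18 : -107)

First part: each term is the sum of the two before it, so 2, 1, 3, 4, 7, 11 → 18.
Second part — −10 each step: -47, -57, -67, -77, -87, -97 → -107.
Combining the parts gives (18 : -107).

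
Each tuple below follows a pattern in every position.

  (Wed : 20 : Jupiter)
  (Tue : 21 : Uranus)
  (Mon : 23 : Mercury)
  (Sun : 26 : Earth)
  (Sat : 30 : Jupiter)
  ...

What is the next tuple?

Day: runs backward through the weekdays Mon→Sun, so Wed, Tue, Mon, Sun, Sat → Fri.
Second part — differences are 1, 2, 3, … (increasing by 1 each time): 20, 21, 23, 26, 30 → 35.
Planet — repeats Jupiter → Uranus → Mercury → Earth: Jupiter, Uranus, Mercury, Earth, Jupiter → Uranus.
Putting it together: (Fri : 35 : Uranus).

(Fri : 35 : Uranus)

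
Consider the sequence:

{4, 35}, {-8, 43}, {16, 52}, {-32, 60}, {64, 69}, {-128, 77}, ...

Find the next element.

{256, 86}

First coordinate: ×(-2) each step; 4, -8, 16, -32, 64, -128 → 256.
Second coordinate — alternating steps +8, +9, +8, +9, …: 35, 43, 52, 60, 69, 77 → 86.
Combining the parts gives {256, 86}.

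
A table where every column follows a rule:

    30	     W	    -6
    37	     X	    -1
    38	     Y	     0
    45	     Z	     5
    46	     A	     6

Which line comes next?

53  B  11

First component goes 30, 37, 38, 45, 46 → 53 (alternating steps +7, +1, +7, +1, …).
For the letter, letters move forward 1 place in the alphabet, wrapping Z→A: W, X, Y, Z, A → B.
Third component — alternating steps +5, +1, +5, +1, …: -6, -1, 0, 5, 6 → 11.
So the next line is 53  B  11.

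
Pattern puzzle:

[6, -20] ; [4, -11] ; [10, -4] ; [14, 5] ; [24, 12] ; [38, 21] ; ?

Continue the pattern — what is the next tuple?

First value: 6, 4, 10, 14, 24, 38 → 62 (each term is the sum of the two before it).
Second value: -20, -11, -4, 5, 12, 21 → 28 (alternating steps +9, +7, +9, +7, …).
Combining the parts gives [62, 28].

[62, 28]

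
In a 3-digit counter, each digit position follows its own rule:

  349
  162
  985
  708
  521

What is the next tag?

344

First digit: −2 each step, mod 10, so 3, 1, 9, 7, 5 → 3.
For the second digit, +2 each step, mod 10: 4, 6, 8, 0, 2 → 4.
Third digit: +3 each step, mod 10; 9, 2, 5, 8, 1 → 4.
Combining the parts gives 344.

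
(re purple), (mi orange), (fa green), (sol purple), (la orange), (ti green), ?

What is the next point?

(do purple)

Note goes re, mi, fa, sol, la, ti → do (runs through the solfège scale do→ti).
Colour: purple, orange, green, purple, orange, green → purple (repeats purple → orange → green).
So the next point is (do purple).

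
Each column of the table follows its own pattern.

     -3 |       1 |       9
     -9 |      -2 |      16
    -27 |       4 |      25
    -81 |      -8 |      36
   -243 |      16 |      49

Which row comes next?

-729  -32  64

First component — ×3 each step: -3, -9, -27, -81, -243 → -729.
Second component: ×(-2) each step, so 1, -2, 4, -8, 16 → -32.
Third component: perfect squares: 3², 4², 5², …; 9, 16, 25, 36, 49 → 64.
So the next row is -729  -32  64.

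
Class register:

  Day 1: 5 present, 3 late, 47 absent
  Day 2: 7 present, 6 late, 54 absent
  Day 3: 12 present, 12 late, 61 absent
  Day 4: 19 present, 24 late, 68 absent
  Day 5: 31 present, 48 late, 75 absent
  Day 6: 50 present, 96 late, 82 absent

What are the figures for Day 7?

81 present, 192 late, 89 absent

Present — each term is the sum of the two before it: 5, 7, 12, 19, 31, 50 → 81.
Late: ×2 each step; 3, 6, 12, 24, 48, 96 → 192.
Absent: +7 each step; 47, 54, 61, 68, 75, 82 → 89.
Putting it together: 81 present, 192 late, 89 absent.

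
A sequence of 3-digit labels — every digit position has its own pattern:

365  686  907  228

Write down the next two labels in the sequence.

First digit goes 3, 6, 9, 2 → 5 → 8 (+3 each step, mod 10).
For the second digit, +2 each step, mod 10: 6, 8, 0, 2 → 4 → 6.
Third digit: 5, 6, 7, 8 → 9 → 0 (+1 each step, mod 10).
Putting the parts together: 549 and then 860.

549, 860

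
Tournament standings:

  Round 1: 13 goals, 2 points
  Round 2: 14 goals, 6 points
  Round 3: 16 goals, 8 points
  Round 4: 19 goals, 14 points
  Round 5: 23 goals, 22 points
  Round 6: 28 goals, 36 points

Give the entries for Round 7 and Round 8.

Goals — differences are 1, 2, 3, … (increasing by 1 each time): 13, 14, 16, 19, 23, 28 → 34 → 41.
For the points, each term is the sum of the two before it: 2, 6, 8, 14, 22, 36 → 58 → 94.
So the next two lines are 34 goals, 58 points and 41 goals, 94 points.

34 goals, 58 points; 41 goals, 94 points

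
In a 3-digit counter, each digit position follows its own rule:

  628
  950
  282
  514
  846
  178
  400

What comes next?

732

First digit — +3 each step, mod 10: 6, 9, 2, 5, 8, 1, 4 → 7.
Second digit — +3 each step, mod 10: 2, 5, 8, 1, 4, 7, 0 → 3.
Third digit goes 8, 0, 2, 4, 6, 8, 0 → 2 (+2 each step, mod 10).
Putting it together: 732.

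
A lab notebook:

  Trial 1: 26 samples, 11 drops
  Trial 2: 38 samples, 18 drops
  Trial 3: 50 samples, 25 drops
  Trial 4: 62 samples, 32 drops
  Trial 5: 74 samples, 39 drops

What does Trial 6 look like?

86 samples, 46 drops

Samples: 26, 38, 50, 62, 74 → 86 (+12 each step).
Drops — +7 each step: 11, 18, 25, 32, 39 → 46.
Putting it together: 86 samples, 46 drops.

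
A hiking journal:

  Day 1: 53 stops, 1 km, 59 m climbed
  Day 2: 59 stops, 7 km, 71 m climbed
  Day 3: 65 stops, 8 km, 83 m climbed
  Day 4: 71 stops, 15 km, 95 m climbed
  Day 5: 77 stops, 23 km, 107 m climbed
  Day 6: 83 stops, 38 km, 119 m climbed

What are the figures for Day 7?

Stops: +6 each step, so 53, 59, 65, 71, 77, 83 → 89.
Km: 1, 7, 8, 15, 23, 38 → 61 (each term is the sum of the two before it).
M climbed goes 59, 71, 83, 95, 107, 119 → 131 (+12 each step).
So the next row is 89 stops, 61 km, 131 m climbed.

89 stops, 61 km, 131 m climbed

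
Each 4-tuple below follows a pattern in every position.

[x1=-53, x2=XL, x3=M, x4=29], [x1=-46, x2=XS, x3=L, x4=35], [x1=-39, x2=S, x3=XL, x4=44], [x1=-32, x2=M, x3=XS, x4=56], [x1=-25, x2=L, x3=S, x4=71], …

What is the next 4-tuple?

X1: +7 each step, so -53, -46, -39, -32, -25 → -18.
X2: XL, XS, S, M, L → XL (runs through clothing sizes XS→XL).
X3: runs through clothing sizes XS→XL, so M, L, XL, XS, S → M.
X4 — differences are 6, 9, 12, … (increasing by 3 each time): 29, 35, 44, 56, 71 → 89.
Putting it together: [x1=-18, x2=XL, x3=M, x4=89].

[x1=-18, x2=XL, x3=M, x4=89]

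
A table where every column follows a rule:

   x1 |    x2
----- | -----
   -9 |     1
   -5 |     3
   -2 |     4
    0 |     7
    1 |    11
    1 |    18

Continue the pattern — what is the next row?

Column x1 — differences are 4, 3, 2, … (decreasing by 1 each time): -9, -5, -2, 0, 1, 1 → 0.
Column x2: each term is the sum of the two before it, so 1, 3, 4, 7, 11, 18 → 29.
So the next row is 0  29.

0  29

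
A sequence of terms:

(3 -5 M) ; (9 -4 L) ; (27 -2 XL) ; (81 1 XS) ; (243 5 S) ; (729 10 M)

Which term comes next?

(2187 16 L)

First part — ×3 each step: 3, 9, 27, 81, 243, 729 → 2187.
Second part: differences are 1, 2, 3, … (increasing by 1 each time), so -5, -4, -2, 1, 5, 10 → 16.
Size: M, L, XL, XS, S, M → L (repeats M → L → XL → XS → S).
Putting it together: (2187 16 L).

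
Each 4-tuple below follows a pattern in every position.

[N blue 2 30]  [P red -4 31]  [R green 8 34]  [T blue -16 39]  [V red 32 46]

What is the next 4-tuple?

Letter: letters move forward 2 places in the alphabet, so N, P, R, T, V → X.
Colour: repeats blue → red → green, so blue, red, green, blue, red → green.
Third value — ×(-2) each step: 2, -4, 8, -16, 32 → -64.
Fourth value: differences are 1, 3, 5, … (increasing by 2 each time), so 30, 31, 34, 39, 46 → 55.
So the next 4-tuple is [X green -64 55].

[X green -64 55]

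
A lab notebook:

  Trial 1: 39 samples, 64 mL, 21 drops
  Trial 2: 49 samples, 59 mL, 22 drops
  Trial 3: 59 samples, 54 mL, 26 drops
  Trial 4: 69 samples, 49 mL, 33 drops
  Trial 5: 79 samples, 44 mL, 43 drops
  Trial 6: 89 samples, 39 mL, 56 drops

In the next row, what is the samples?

99

Samples: +10 each step; 39, 49, 59, 69, 79, 89 → 99.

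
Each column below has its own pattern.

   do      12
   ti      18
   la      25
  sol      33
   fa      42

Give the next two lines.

mi  52; re  63

Note: runs backward through the solfège scale do→ti, so do, ti, la, sol, fa → mi → re.
For the second component, differences are 6, 7, 8, … (increasing by 1 each time): 12, 18, 25, 33, 42 → 52 → 63.
Putting the parts together: mi  52 and then re  63.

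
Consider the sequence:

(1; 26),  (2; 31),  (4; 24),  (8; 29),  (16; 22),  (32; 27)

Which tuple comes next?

(64; 20)

First part: ×2 each step, so 1, 2, 4, 8, 16, 32 → 64.
Second part: 26, 31, 24, 29, 22, 27 → 20 (alternating steps +5, −7, +5, −7, …).
Combining the parts gives (64; 20).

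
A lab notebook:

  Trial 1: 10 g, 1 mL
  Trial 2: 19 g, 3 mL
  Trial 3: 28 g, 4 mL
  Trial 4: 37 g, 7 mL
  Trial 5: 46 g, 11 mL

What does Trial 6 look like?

G: +9 each step, so 10, 19, 28, 37, 46 → 55.
ML: 1, 3, 4, 7, 11 → 18 (each term is the sum of the two before it).
So the next record is 55 g, 18 mL.

55 g, 18 mL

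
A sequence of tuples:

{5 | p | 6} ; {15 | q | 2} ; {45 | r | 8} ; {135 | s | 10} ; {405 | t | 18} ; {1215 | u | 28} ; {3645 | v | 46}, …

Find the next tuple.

{10935 | w | 74}

First value: ×3 each step; 5, 15, 45, 135, 405, 1215, 3645 → 10935.
Letter — letters move forward 1 place in the alphabet: p, q, r, s, t, u, v → w.
Third value: 6, 2, 8, 10, 18, 28, 46 → 74 (each term is the sum of the two before it).
So the next tuple is {10935 | w | 74}.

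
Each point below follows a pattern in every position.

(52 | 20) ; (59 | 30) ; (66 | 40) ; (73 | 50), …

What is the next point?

(80 | 60)

First value — +7 each step: 52, 59, 66, 73 → 80.
For the second value, +10 each step: 20, 30, 40, 50 → 60.
Combining the parts gives (80 | 60).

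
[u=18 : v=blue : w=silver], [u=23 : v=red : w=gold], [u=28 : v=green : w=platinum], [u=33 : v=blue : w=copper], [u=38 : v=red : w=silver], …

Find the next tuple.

For the u, +5 each step: 18, 23, 28, 33, 38 → 43.
V: repeats blue → red → green; blue, red, green, blue, red → green.
W: silver, gold, platinum, copper, silver → gold (repeats silver → gold → platinum → copper).
Putting it together: [u=43 : v=green : w=gold].

[u=43 : v=green : w=gold]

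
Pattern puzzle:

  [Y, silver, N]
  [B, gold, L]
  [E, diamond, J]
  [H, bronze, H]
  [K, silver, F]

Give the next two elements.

[N, gold, D], [Q, diamond, B]

First letter: letters move forward 3 places in the alphabet, wrapping Z→A; Y, B, E, H, K → N → Q.
For the rank, repeats silver → gold → diamond → bronze: silver, gold, diamond, bronze, silver → gold → diamond.
Second letter — letters move back 2 places in the alphabet: N, L, J, H, F → D → B.
Putting the parts together: [N, gold, D] and then [Q, diamond, B].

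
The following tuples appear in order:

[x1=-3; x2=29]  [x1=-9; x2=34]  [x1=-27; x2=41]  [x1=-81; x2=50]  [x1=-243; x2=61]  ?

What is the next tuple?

[x1=-729; x2=74]

X1: -3, -9, -27, -81, -243 → -729 (×3 each step).
X2: differences are 5, 7, 9, … (increasing by 2 each time); 29, 34, 41, 50, 61 → 74.
Combining the parts gives [x1=-729; x2=74].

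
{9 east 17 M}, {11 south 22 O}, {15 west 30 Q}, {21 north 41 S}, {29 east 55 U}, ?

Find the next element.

First entry: differences are 2, 4, 6, … (increasing by 2 each time), so 9, 11, 15, 21, 29 → 39.
Direction: repeats east → south → west → north, so east, south, west, north, east → south.
Third entry goes 17, 22, 30, 41, 55 → 72 (differences are 5, 8, 11, … (increasing by 3 each time)).
For the letter, letters move forward 2 places in the alphabet: M, O, Q, S, U → W.
So the next element is {39 south 72 W}.

{39 south 72 W}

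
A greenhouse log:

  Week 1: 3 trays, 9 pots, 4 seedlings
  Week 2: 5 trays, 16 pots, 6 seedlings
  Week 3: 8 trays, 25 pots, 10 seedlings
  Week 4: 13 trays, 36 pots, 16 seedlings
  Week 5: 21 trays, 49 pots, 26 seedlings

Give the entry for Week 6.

Trays: each term is the sum of the two before it, so 3, 5, 8, 13, 21 → 34.
Pots — perfect squares: 3², 4², 5², …: 9, 16, 25, 36, 49 → 64.
Seedlings — each term is the sum of the two before it: 4, 6, 10, 16, 26 → 42.
So the next row is 34 trays, 64 pots, 42 seedlings.

34 trays, 64 pots, 42 seedlings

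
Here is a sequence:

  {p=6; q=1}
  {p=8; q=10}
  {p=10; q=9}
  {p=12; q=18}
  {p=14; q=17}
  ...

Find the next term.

P: +2 each step, so 6, 8, 10, 12, 14 → 16.
Q goes 1, 10, 9, 18, 17 → 26 (alternating steps +9, −1, +9, −1, …).
Combining the parts gives {p=16; q=26}.

{p=16; q=26}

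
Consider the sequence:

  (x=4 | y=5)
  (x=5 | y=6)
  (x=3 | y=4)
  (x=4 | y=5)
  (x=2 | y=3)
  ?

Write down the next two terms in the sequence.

(x=3 | y=4), (x=1 | y=2)

X: alternating steps +1, −2, +1, −2, …, so 4, 5, 3, 4, 2 → 3 → 1.
Y: always 1 more than the x, so 5, 6, 4, 5, 3 → 4 → 2.
So the next two terms are (x=3 | y=4) and (x=1 | y=2).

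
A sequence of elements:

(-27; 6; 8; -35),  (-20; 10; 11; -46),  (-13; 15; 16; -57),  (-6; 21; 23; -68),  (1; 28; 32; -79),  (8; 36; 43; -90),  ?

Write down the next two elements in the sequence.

For the first slot, +7 each step: -27, -20, -13, -6, 1, 8 → 15 → 22.
Second slot: differences are 4, 5, 6, … (increasing by 1 each time); 6, 10, 15, 21, 28, 36 → 45 → 55.
Third slot: differences are 3, 5, 7, … (increasing by 2 each time); 8, 11, 16, 23, 32, 43 → 56 → 71.
For the fourth slot, −11 each step: -35, -46, -57, -68, -79, -90 → -101 → -112.
Putting the parts together: (15; 45; 56; -101) and then (22; 55; 71; -112).

(15; 45; 56; -101), (22; 55; 71; -112)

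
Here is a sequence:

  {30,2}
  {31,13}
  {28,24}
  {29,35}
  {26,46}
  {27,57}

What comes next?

{24,68}

First coordinate — alternating steps +1, −3, +1, −3, …: 30, 31, 28, 29, 26, 27 → 24.
Second coordinate: 2, 13, 24, 35, 46, 57 → 68 (+11 each step).
Putting it together: {24,68}.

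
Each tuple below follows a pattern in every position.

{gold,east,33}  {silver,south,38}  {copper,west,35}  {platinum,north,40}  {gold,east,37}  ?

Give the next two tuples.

{silver,south,42}, {copper,west,39}

Metal: repeats gold → silver → copper → platinum; gold, silver, copper, platinum, gold → silver → copper.
Direction: east, south, west, north, east → south → west (repeats east → south → west → north).
For the third value, alternating steps +5, −3, +5, −3, …: 33, 38, 35, 40, 37 → 42 → 39.
Putting the parts together: {silver,south,42} and then {copper,west,39}.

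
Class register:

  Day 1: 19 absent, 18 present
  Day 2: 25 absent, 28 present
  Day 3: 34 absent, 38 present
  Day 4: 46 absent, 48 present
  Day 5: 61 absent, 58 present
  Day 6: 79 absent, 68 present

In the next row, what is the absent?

100

Absent — differences are 6, 9, 12, … (increasing by 3 each time): 19, 25, 34, 46, 61, 79 → 100.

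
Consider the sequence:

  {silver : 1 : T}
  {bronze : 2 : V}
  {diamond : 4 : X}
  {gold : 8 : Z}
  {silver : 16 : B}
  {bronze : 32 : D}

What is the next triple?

Rank: silver, bronze, diamond, gold, silver, bronze → diamond (repeats silver → bronze → diamond → gold).
For the second entry, ×2 each step: 1, 2, 4, 8, 16, 32 → 64.
For the letter, letters move forward 2 places in the alphabet, wrapping Z→A: T, V, X, Z, B, D → F.
So the next triple is {diamond : 64 : F}.

{diamond : 64 : F}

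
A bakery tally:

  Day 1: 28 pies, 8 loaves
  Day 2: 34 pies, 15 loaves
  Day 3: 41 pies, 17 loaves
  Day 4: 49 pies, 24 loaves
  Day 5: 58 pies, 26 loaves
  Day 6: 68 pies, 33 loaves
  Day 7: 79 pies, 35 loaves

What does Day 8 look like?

91 pies, 42 loaves

For the pies, differences are 6, 7, 8, … (increasing by 1 each time): 28, 34, 41, 49, 58, 68, 79 → 91.
Loaves: 8, 15, 17, 24, 26, 33, 35 → 42 (alternating steps +7, +2, +7, +2, …).
Combining the parts gives 91 pies, 42 loaves.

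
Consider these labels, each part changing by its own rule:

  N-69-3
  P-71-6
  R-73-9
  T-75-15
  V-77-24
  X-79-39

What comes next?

Z-81-63

Letter: N, P, R, T, V, X → Z (letters move forward 2 places in the alphabet).
Second component: +2 each step, so 69, 71, 73, 75, 77, 79 → 81.
For the third component, each term is the sum of the two before it: 3, 6, 9, 15, 24, 39 → 63.
Combining the parts gives Z-81-63.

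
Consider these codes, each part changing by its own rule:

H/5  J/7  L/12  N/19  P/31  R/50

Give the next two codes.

T/81 then V/131

Letter goes H, J, L, N, P, R → T → V (letters move forward 2 places in the alphabet).
Second component goes 5, 7, 12, 19, 31, 50 → 81 → 131 (each term is the sum of the two before it).
Putting the parts together: T/81 and then V/131.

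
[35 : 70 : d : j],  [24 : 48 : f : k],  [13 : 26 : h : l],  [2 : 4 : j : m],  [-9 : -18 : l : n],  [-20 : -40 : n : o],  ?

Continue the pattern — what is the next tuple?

[-31 : -62 : p : p]

For the first entry, −11 each step: 35, 24, 13, 2, -9, -20 → -31.
Second entry: always 2 × the first entry; 70, 48, 26, 4, -18, -40 → -62.
First letter: letters move forward 2 places in the alphabet, so d, f, h, j, l, n → p.
Second letter: letters move forward 1 place in the alphabet; j, k, l, m, n, o → p.
So the next tuple is [-31 : -62 : p : p].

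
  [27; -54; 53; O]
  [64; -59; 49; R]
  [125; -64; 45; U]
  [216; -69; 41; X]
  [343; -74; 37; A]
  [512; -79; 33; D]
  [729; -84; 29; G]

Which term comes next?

First coordinate: 27, 64, 125, 216, 343, 512, 729 → 1000 (perfect cubes: 3³, 4³, 5³, …).
Second coordinate goes -54, -59, -64, -69, -74, -79, -84 → -89 (−5 each step).
Third coordinate: −4 each step, so 53, 49, 45, 41, 37, 33, 29 → 25.
Letter goes O, R, U, X, A, D, G → J (letters move forward 3 places in the alphabet, wrapping Z→A).
So the next term is [1000; -89; 25; J].

[1000; -89; 25; J]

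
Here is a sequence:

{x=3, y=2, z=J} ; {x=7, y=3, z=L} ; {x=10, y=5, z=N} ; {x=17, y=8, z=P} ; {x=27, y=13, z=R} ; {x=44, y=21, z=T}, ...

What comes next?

{x=71, y=34, z=V}

X — each term is the sum of the two before it: 3, 7, 10, 17, 27, 44 → 71.
Y: each term is the sum of the two before it; 2, 3, 5, 8, 13, 21 → 34.
Z goes J, L, N, P, R, T → V (letters move forward 2 places in the alphabet).
Putting it together: {x=71, y=34, z=V}.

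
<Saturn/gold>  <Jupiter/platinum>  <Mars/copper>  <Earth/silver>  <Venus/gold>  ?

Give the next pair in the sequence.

For the planet, runs backward through the planets Mercury→Neptune: Saturn, Jupiter, Mars, Earth, Venus → Mercury.
Metal goes gold, platinum, copper, silver, gold → platinum (repeats gold → platinum → copper → silver).
Combining the parts gives <Mercury/platinum>.

<Mercury/platinum>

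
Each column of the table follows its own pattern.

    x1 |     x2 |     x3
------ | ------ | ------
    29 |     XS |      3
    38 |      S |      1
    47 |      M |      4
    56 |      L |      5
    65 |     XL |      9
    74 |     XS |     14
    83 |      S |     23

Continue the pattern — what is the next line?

92  M  37

Column x1 goes 29, 38, 47, 56, 65, 74, 83 → 92 (+9 each step).
Column x2 goes XS, S, M, L, XL, XS, S → M (repeats XS → S → M → L → XL).
For the column x3, each term is the sum of the two before it: 3, 1, 4, 5, 9, 14, 23 → 37.
Putting it together: 92  M  37.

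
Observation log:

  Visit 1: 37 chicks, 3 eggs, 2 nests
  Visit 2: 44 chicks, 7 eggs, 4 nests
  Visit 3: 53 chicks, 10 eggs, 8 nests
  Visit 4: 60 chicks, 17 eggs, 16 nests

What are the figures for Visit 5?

69 chicks, 27 eggs, 32 nests

Chicks: alternating steps +7, +9, +7, +9, …, so 37, 44, 53, 60 → 69.
Eggs: each term is the sum of the two before it, so 3, 7, 10, 17 → 27.
Nests: ×2 each step, so 2, 4, 8, 16 → 32.
So the next record is 69 chicks, 27 eggs, 32 nests.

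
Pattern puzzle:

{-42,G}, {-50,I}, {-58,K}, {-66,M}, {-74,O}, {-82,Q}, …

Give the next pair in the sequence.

First value goes -42, -50, -58, -66, -74, -82 → -90 (−8 each step).
Letter: G, I, K, M, O, Q → S (letters move forward 2 places in the alphabet).
So the next pair is {-90,S}.

{-90,S}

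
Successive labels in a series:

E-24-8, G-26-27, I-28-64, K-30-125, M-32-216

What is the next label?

Letter goes E, G, I, K, M → O (letters move forward 2 places in the alphabet).
Second component: +2 each step, so 24, 26, 28, 30, 32 → 34.
Third component: 8, 27, 64, 125, 216 → 343 (perfect cubes: 2³, 3³, 4³, …).
Combining the parts gives O-34-343.

O-34-343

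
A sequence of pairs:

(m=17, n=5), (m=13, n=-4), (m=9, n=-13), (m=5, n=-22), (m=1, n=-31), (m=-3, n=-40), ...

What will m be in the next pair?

M goes 17, 13, 9, 5, 1, -3 → -7 (−4 each step).

-7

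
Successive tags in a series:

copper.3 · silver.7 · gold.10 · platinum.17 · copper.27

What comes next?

Metal: repeats copper → silver → gold → platinum; copper, silver, gold, platinum, copper → silver.
Second component: each term is the sum of the two before it, so 3, 7, 10, 17, 27 → 44.
Combining the parts gives silver.44.

silver.44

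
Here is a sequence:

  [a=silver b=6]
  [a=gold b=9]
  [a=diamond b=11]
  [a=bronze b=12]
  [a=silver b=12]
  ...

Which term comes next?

[a=gold b=11]

For the a, repeats silver → gold → diamond → bronze: silver, gold, diamond, bronze, silver → gold.
B: 6, 9, 11, 12, 12 → 11 (differences are 3, 2, 1, … (decreasing by 1 each time)).
Combining the parts gives [a=gold b=11].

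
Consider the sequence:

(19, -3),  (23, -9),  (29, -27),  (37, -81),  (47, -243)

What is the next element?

(59, -729)

First component goes 19, 23, 29, 37, 47 → 59 (differences are 4, 6, 8, … (increasing by 2 each time)).
Second component: ×3 each step; -3, -9, -27, -81, -243 → -729.
Combining the parts gives (59, -729).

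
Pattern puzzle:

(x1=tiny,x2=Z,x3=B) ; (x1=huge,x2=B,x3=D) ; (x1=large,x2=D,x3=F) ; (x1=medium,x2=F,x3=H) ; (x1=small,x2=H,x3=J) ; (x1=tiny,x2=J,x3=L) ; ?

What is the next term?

(x1=huge,x2=L,x3=N)

X1: repeats tiny → huge → large → medium → small, so tiny, huge, large, medium, small, tiny → huge.
For the x2, letters move forward 2 places in the alphabet, wrapping Z→A: Z, B, D, F, H, J → L.
X3: B, D, F, H, J, L → N (letters move forward 2 places in the alphabet).
So the next term is (x1=huge,x2=L,x3=N).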